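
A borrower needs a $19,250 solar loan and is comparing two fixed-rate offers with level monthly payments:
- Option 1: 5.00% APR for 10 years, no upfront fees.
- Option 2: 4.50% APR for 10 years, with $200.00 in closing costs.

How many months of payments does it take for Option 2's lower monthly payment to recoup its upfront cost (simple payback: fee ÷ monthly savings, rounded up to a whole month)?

Option 1: at 5.00% the monthly rate is 0.0041667, so the payment is 19,250 × 0.0041667 / (1 − 1.0041667^−120) = $204.18.
Option 2: at 4.50% the monthly rate is 0.0037500, so the payment is 19,250 × 0.0037500 / (1 − 1.0037500^−120) = $199.50.
Monthly savings = $204.18 − $199.50 = $4.68.
Break-even = $200.00 / $4.68 = 42.74 → 43 months.

43 months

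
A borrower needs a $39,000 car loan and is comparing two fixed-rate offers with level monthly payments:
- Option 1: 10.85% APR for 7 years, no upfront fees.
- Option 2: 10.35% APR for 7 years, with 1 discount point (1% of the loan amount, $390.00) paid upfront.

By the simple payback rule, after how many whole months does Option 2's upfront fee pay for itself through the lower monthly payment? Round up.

Option 1: monthly rate = 10.85%/12 = 0.0090417; payment = 39,000 × 0.0090417 / (1 − (1+0.0090417)^−84) = $664.70.
Option 2: at 10.35% the monthly rate is 0.0086250, so the payment is 39,000 × 0.0086250 / (1 − 1.0086250^−84) = $654.52.
Monthly savings = $664.70 − $654.52 = $10.18.
Break-even = $390.00 / $10.18 = 38.31 → 39 months.

39 months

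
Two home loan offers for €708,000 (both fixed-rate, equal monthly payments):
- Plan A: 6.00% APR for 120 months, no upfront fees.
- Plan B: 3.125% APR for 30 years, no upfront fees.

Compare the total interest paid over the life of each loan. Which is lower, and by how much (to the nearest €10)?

Plan A: monthly rate = 6%/12 = 0.0050000; payment = 708,000 × 0.0050000 / (1 − (1+0.0050000)^−120) = €7,860.25.
Total interest on Plan A = 120 × €7,860.25 − €708,000 = €235,230.00.
Plan B: at 3.125% the monthly rate is 0.0026042, so the payment is 708,000 × 0.0026042 / (1 − 1.0026042^−360) = €3,032.90.
Total interest on Plan B = 360 × €3,032.90 − €708,000 = €383,844.00.
Plan A is lower by €148,614.00.

Plan A by €148,610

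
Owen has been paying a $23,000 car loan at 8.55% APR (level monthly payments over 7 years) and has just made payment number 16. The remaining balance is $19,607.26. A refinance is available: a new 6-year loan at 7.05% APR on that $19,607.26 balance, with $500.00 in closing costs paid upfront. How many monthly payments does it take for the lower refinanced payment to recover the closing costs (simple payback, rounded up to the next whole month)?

17 months

Current payment = 23,000 × 8.55%/12 / (1 − (1+0.0071250)^−84) = $364.82.
Refinanced payment = 19,607.26 × 0.0058750 / (1 − (1+0.0058750)^−72) = $334.76.
Monthly savings = $364.82 − $334.76 = $30.06.
Break-even = $500.00 / $30.06 = 16.63 → 17 months.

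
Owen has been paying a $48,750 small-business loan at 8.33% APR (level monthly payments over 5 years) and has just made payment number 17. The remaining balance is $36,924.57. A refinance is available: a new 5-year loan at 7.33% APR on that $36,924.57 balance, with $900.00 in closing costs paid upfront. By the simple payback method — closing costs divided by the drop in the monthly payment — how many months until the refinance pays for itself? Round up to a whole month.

Current payment = 48,750 × 8.33%/12 / (1 − (1+0.0069417)^−60) = $996.19.
Refinanced payment = 36,924.57 × 0.0061083 / (1 − (1+0.0061083)^−60) = $736.91.
Monthly savings = $996.19 − $736.91 = $259.28.
Break-even = $900.00 / $259.28 = 3.47 → 4 months.

4 months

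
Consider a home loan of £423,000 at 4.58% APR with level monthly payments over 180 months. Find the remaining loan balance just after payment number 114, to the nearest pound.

£189,488

With monthly rate i = 4.58%/12 = 0.0038167, the balance after k of n payments is P · [(1+i)^n − (1+i)^k] / [(1+i)^n − 1].
(1+0.0038167)^180 = 1.98514568 and (1+0.0038167)^114 = 1.54383841, so the balance is 423,000 × (1.98514568 − 1.54383841) / (1.98514568 − 1) = £189,487.68.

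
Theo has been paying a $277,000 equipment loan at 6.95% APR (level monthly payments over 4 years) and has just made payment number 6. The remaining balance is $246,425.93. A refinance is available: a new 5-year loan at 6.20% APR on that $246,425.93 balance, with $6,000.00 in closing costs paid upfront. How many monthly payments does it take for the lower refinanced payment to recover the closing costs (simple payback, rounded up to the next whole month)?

4 months

Current payment = 277,000 × 6.95%/12 / (1 − (1+0.0057917)^−48) = $6,626.69.
Refinanced payment = 246,425.93 × 0.0051667 / (1 − (1+0.0051667)^−60) = $4,787.05.
Monthly savings = $6,626.69 − $4,787.05 = $1,839.64.
Break-even = $6,000.00 / $1,839.64 = 3.26 → 4 months.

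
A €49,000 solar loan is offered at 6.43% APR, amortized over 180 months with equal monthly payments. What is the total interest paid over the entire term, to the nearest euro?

Monthly rate = 6.43%/12 = 0.0053583; payment = 49,000 × 0.0053583 / (1 − (1+0.0053583)^−180) = €424.96.
Total paid = 180 × €424.96 = €76,492.80; interest = €76,492.80 − €49,000 = €27,492.80.

€27,493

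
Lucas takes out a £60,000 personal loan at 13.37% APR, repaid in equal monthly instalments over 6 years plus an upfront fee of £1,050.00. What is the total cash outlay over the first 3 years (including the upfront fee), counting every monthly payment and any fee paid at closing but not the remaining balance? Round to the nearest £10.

At 13.37% the monthly rate is 0.0111417, so the payment is 60,000 × 0.0111417 / (1 − 1.0111417^−72) = £1,216.19.
Total outlay = 36 × £1,216.19 + £1,050.00 = £44,832.84.

£44,830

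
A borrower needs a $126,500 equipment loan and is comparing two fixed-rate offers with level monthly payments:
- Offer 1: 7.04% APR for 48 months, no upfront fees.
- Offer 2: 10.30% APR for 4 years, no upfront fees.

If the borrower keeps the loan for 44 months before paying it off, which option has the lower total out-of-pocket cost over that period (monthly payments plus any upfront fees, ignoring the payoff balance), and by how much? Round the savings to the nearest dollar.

Offer 1 by $8,583

Offer 1: monthly rate = 7.04%/12 = 0.0058667; payment = 126,500 × 0.0058667 / (1 − (1+0.0058667)^−48) = $3,031.55.
Offer 2: at 10.30% the monthly rate is 0.0085833, so the payment is 126,500 × 0.0085833 / (1 − 1.0085833^−48) = $3,226.62.
Over 44 months: Offer 1 costs 44 × $3,031.55 = $133,388.20; Offer 2 costs 44 × $3,226.62 = $141,971.28.
Offer 1 is cheaper by $141,971.28 − $133,388.20 = $8,583.08.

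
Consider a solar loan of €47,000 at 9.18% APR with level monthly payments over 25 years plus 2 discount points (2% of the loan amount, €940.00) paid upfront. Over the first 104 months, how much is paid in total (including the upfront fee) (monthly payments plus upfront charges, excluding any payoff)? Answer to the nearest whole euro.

€42,564

At 9.18% the monthly rate is 0.0076500, so the payment is 47,000 × 0.0076500 / (1 − 1.0076500^−300) = €400.23.
Total outlay = 104 × €400.23 + €940.00 = €42,563.92.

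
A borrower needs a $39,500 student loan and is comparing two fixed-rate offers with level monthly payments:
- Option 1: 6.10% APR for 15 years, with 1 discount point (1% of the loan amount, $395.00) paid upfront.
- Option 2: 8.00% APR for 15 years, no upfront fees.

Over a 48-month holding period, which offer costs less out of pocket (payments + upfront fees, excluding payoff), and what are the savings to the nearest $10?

Option 1 by $1,620

Option 1: monthly rate = 6.1%/12 = 0.0050833; payment = 39,500 × 0.0050833 / (1 − (1+0.0050833)^−180) = $335.46.
Option 2: at 8.00% the monthly rate is 0.0066667, so the payment is 39,500 × 0.0066667 / (1 − 1.0066667^−180) = $377.48.
Over 48 months: Option 1 costs 48 × $335.46 + $395.00 = $16,497.08; Option 2 costs 48 × $377.48 = $18,119.04.
Option 1 is cheaper by $18,119.04 − $16,497.08 = $1,621.96.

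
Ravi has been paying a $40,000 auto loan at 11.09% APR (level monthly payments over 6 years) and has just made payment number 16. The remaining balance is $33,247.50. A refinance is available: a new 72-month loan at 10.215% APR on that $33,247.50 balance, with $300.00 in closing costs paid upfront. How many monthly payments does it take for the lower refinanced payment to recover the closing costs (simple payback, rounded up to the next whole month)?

3 months

Current payment = 40,000 × 11.09%/12 / (1 − (1+0.0092417)^−72) = $763.21.
Refinanced payment = 33,247.50 × 0.0085125 / (1 − (1+0.0085125)^−72) = $619.55.
Monthly savings = $763.21 − $619.55 = $143.66.
Break-even = $300.00 / $143.66 = 2.09 → 3 months.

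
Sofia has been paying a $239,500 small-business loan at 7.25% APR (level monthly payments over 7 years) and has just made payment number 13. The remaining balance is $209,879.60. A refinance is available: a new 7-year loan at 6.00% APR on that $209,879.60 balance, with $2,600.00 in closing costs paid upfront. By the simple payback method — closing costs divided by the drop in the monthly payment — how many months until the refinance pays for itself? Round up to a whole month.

Current payment = 239,500 × 7.25%/12 / (1 − (1+0.0060417)^−84) = $3,644.04.
Refinanced payment = 209,879.60 × 0.0050000 / (1 − (1+0.0050000)^−84) = $3,066.04.
Monthly savings = $3,644.04 − $3,066.04 = $578.00.
Break-even = $2,600.00 / $578.00 = 4.50 → 5 months.

5 months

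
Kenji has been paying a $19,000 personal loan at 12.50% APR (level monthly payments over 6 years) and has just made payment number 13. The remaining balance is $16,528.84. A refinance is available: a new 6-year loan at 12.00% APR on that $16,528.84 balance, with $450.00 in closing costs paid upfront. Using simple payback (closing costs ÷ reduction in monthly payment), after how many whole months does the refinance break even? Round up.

9 months

Current payment = 19,000 × 12.5%/12 / (1 − (1+0.0104167)^−72) = $376.41.
Refinanced payment = 16,528.84 × 0.0100000 / (1 − (1+0.0100000)^−72) = $323.14.
Monthly savings = $376.41 − $323.14 = $53.27.
Break-even = $450.00 / $53.27 = 8.45 → 9 months.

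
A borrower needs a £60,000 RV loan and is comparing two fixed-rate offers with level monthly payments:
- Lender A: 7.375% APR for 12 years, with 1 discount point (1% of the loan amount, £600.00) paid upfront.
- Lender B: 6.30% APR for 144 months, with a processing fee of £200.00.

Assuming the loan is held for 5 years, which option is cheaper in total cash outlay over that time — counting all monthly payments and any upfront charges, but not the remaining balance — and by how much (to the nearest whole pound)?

Lender B by £2,453

Lender A: monthly rate = 7.375%/12 = 0.0061458; payment = 60,000 × 0.0061458 / (1 − (1+0.0061458)^−144) = £629.09.
Lender B: monthly rate = 6.3%/12 = 0.0052500; payment = 60,000 × 0.0052500 / (1 − (1+0.0052500)^−144) = £594.87.
Over 60 months: Lender A costs 60 × £629.09 + £600.00 = £38,345.40; Lender B costs 60 × £594.87 + £200.00 = £35,892.20.
Lender B is cheaper by £38,345.40 − £35,892.20 = £2,453.20.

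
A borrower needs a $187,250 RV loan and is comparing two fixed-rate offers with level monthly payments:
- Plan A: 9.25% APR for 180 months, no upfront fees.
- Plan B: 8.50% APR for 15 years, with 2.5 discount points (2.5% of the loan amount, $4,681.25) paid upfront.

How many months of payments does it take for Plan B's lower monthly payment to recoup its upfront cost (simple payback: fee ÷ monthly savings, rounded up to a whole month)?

Plan A: at 9.25% the monthly rate is 0.0077083, so the payment is 187,250 × 0.0077083 / (1 − 1.0077083^−180) = $1,927.16.
Plan B: at 8.50% the monthly rate is 0.0070833, so the payment is 187,250 × 0.0070833 / (1 − 1.0070833^−180) = $1,843.92.
Monthly savings = $1,927.16 − $1,843.92 = $83.24.
Break-even = $4,681.25 / $83.24 = 56.24 → 57 months.

57 months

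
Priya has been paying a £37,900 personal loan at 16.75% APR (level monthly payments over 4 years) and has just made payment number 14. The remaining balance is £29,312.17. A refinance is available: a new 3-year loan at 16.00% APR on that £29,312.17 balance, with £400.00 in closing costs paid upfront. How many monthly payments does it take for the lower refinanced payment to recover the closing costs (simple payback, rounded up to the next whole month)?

Current payment = 37,900 × 16.75%/12 / (1 − (1+0.0139583)^−48) = £1,088.71.
Refinanced payment = 29,312.17 × 0.0133333 / (1 − (1+0.0133333)^−36) = £1,030.53.
Monthly savings = £1,088.71 − £1,030.53 = £58.18.
Break-even = £400.00 / £58.18 = 6.88 → 7 months.

7 months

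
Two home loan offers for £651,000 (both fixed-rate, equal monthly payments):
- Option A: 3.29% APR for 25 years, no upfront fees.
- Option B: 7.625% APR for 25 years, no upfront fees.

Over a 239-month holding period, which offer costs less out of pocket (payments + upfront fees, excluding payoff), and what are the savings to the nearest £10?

Option A: at 3.29% the monthly rate is 0.0027417, so the payment is 651,000 × 0.0027417 / (1 − 1.0027417^−300) = £3,186.20.
Option B: at 7.625% the monthly rate is 0.0063542, so the payment is 651,000 × 0.0063542 / (1 − 1.0063542^−300) = £4,863.89.
Over 239 months: Option A costs 239 × £3,186.20 = £761,501.80; Option B costs 239 × £4,863.89 = £1,162,469.71.
Option A is cheaper by £1,162,469.71 − £761,501.80 = £400,967.91.

Option A by £400,970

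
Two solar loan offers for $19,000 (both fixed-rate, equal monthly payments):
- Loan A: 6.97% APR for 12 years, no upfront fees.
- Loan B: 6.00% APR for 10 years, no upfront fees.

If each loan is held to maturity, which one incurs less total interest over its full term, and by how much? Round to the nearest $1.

Loan B by $2,780

Loan A: monthly rate = 6.97%/12 = 0.0058083; payment = 19,000 × 0.0058083 / (1 − (1+0.0058083)^−144) = $195.09.
Total interest on Loan A = 144 × $195.09 − $19,000 = $9,092.96.
Loan B: at 6.00% the monthly rate is 0.0050000, so the payment is 19,000 × 0.0050000 / (1 − 1.0050000^−120) = $210.94.
Total interest on Loan B = 120 × $210.94 − $19,000 = $6,312.80.
Loan B is lower by $2,780.16.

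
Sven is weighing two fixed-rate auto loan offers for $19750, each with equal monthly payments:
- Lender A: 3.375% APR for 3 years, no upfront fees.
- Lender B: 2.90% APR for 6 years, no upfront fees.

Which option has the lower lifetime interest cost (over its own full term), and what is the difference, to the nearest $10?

Lender A: monthly rate = 3.375%/12 = 0.0028125; payment = 19,750 × 0.0028125 / (1 − (1+0.0028125)^−36) = $577.62.
Total interest on Lender A = 36 × $577.62 − $19,750 = $1,044.32.
Lender B: monthly rate = 2.9%/12 = 0.0024167; payment = 19,750 × 0.0024167 / (1 − (1+0.0024167)^−72) = $299.19.
Total interest on Lender B = 72 × $299.19 − $19,750 = $1,791.68.
Lender A is lower by $747.36.

Lender A by $750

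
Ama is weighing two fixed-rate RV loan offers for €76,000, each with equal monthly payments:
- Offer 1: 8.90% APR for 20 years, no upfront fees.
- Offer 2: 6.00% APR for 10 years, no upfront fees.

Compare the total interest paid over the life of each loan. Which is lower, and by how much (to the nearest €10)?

Offer 2 by €61,690

Offer 1: at 8.90% the monthly rate is 0.0074167, so the payment is 76,000 × 0.0074167 / (1 − 1.0074167^−240) = €678.91.
Total interest on Offer 1 = 240 × €678.91 − €76,000 = €86,938.40.
Offer 2: at 6.00% the monthly rate is 0.0050000, so the payment is 76,000 × 0.0050000 / (1 − 1.0050000^−120) = €843.76.
Total interest on Offer 2 = 120 × €843.76 − €76,000 = €25,251.20.
Offer 2 is lower by €61,687.20.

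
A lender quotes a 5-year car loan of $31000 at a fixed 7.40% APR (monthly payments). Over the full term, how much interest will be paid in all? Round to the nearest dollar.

$6,182

Monthly rate = 7.4%/12 = 0.0061667; payment = 31,000 × 0.0061667 / (1 − (1+0.0061667)^−60) = $619.70.
Total paid = 60 × $619.70 = $37,182.00; interest = $37,182.00 − $31,000 = $6,182.00.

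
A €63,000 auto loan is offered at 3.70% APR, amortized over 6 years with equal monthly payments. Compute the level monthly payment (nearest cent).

€977.06

At 3.70% the monthly rate is 0.0030833, so the payment is 63,000 × 0.0030833 / (1 − 1.0030833^−72) = €977.06.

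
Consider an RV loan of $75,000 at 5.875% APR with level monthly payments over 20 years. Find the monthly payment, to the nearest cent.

$531.93

Monthly rate = 5.875%/12 = 0.0048958; payment = 75,000 × 0.0048958 / (1 − (1+0.0048958)^−240) = $531.93.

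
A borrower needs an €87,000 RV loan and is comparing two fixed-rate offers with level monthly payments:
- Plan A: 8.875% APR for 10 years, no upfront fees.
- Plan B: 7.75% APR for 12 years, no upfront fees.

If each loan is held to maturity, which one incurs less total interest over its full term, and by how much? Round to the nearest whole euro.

Plan A: monthly rate = 8.875%/12 = 0.0073958; payment = 87,000 × 0.0073958 / (1 − (1+0.0073958)^−120) = €1,096.20.
Total interest on Plan A = 120 × €1,096.20 − €87,000 = €44,544.00.
Plan B: monthly rate = 7.75%/12 = 0.0064583; payment = 87,000 × 0.0064583 / (1 − (1+0.0064583)^−144) = €929.85.
Total interest on Plan B = 144 × €929.85 − €87,000 = €46,898.40.
Plan A is lower by €2,354.40.

Plan A by €2,354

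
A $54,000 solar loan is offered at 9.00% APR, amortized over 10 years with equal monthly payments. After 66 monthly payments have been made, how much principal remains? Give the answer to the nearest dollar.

$30,282

With monthly rate i = 9%/12 = 0.0075000, the balance after k of n payments is P · [(1+i)^n − (1+i)^k] / [(1+i)^n − 1].
(1+0.0075000)^120 = 2.45135708 and (1+0.0075000)^66 = 1.63747100, so the balance is 54,000 × (2.45135708 − 1.63747100) / (2.45135708 − 1) = $30,281.90.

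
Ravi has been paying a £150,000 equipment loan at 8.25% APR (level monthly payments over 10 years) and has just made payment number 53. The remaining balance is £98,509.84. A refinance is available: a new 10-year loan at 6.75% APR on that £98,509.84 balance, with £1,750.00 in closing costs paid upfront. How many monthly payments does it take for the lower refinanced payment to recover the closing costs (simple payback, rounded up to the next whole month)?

3 months

Current payment = 150,000 × 8.25%/12 / (1 − (1+0.0068750)^−120) = £1,839.79.
Refinanced payment = 98,509.84 × 0.0056250 / (1 − (1+0.0056250)^−120) = £1,131.13.
Monthly savings = £1,839.79 − £1,131.13 = £708.66.
Break-even = £1,750.00 / £708.66 = 2.47 → 3 months.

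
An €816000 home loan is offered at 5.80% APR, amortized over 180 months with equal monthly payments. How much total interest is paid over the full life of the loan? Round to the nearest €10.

€407,640

At 5.80% the monthly rate is 0.0048333, so the payment is 816,000 × 0.0048333 / (1 − 1.0048333^−180) = €6,798.01.
Total paid = 180 × €6,798.01 = €1,223,641.80; interest = €1,223,641.80 − €816,000 = €407,641.80.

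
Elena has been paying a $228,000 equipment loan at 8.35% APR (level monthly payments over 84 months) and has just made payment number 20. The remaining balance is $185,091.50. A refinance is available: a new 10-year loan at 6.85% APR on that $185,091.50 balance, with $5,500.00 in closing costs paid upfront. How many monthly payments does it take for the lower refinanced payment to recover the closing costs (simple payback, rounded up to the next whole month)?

Current payment = 228,000 × 8.35%/12 / (1 − (1+0.0069583)^−84) = $3,593.54.
Refinanced payment = 185,091.50 × 0.0057083 / (1 − (1+0.0057083)^−120) = $2,134.79.
Monthly savings = $3,593.54 − $2,134.79 = $1,458.75.
Break-even = $5,500.00 / $1,458.75 = 3.77 → 4 months.

4 months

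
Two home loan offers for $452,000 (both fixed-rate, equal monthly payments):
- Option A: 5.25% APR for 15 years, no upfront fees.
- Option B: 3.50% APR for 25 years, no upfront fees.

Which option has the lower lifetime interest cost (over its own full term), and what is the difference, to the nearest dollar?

Option A: monthly rate = 5.25%/12 = 0.0043750; payment = 452,000 × 0.0043750 / (1 − (1+0.0043750)^−180) = $3,633.53.
Total interest on Option A = 180 × $3,633.53 − $452,000 = $202,035.40.
Option B: at 3.50% the monthly rate is 0.0029167, so the payment is 452,000 × 0.0029167 / (1 − 1.0029167^−300) = $2,262.82.
Total interest on Option B = 300 × $2,262.82 − $452,000 = $226,846.00.
Option A is lower by $24,810.60.

Option A by $24,811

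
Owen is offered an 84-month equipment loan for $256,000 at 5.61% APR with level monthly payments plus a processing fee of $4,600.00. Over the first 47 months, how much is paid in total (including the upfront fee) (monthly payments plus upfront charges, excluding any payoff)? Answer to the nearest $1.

At 5.61% the monthly rate is 0.0046750, so the payment is 256,000 × 0.0046750 / (1 − 1.0046750^−84) = $3,692.11.
Total outlay = 47 × $3,692.11 + $4,600.00 = $178,129.17.

$178,129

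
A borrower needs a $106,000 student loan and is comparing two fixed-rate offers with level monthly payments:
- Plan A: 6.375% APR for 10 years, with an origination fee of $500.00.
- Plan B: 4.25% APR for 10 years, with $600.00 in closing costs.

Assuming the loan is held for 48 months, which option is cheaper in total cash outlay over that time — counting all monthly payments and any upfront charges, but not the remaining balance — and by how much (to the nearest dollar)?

Plan A: monthly rate = 6.375%/12 = 0.0053125; payment = 106,000 × 0.0053125 / (1 − (1+0.0053125)^−120) = $1,196.88.
Plan B: at 4.25% the monthly rate is 0.0035417, so the payment is 106,000 × 0.0035417 / (1 − 1.0035417^−120) = $1,085.84.
Over 48 months: Plan A costs 48 × $1,196.88 + $500.00 = $57,950.24; Plan B costs 48 × $1,085.84 + $600.00 = $52,720.32.
Plan B is cheaper by $57,950.24 − $52,720.32 = $5,229.92.

Plan B by $5,230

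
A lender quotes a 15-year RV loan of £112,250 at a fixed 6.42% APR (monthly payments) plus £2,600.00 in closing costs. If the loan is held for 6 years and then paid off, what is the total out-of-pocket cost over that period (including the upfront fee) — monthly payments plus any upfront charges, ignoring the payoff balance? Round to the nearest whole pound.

At 6.42% the monthly rate is 0.0053500, so the payment is 112,250 × 0.0053500 / (1 − 1.0053500^−180) = £972.89.
Total outlay = 72 × £972.89 + £2,600.00 = £72,648.08.

£72,648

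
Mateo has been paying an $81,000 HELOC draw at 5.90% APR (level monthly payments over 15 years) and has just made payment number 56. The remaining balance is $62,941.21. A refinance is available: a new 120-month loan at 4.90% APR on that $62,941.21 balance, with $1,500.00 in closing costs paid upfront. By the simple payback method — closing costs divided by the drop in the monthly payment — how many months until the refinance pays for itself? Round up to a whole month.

Current payment = 81,000 × 5.9%/12 / (1 − (1+0.0049167)^−180) = $679.16.
Refinanced payment = 62,941.21 × 0.0040833 / (1 − (1+0.0040833)^−120) = $664.52.
Monthly savings = $679.16 − $664.52 = $14.64.
Break-even = $1,500.00 / $14.64 = 102.46 → 103 months.

103 months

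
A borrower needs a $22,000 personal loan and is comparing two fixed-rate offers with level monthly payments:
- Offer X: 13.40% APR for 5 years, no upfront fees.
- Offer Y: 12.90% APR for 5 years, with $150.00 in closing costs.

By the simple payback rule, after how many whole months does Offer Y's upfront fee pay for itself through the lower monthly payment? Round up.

Offer X: at 13.40% the monthly rate is 0.0111667, so the payment is 22,000 × 0.0111667 / (1 − 1.0111667^−60) = $505.08.
Offer Y: monthly rate = 12.9%/12 = 0.0107500; payment = 22,000 × 0.0107500 / (1 − (1+0.0107500)^−60) = $499.44.
Monthly savings = $505.08 − $499.44 = $5.64.
Break-even = $150.00 / $5.64 = 26.60 → 27 months.

27 months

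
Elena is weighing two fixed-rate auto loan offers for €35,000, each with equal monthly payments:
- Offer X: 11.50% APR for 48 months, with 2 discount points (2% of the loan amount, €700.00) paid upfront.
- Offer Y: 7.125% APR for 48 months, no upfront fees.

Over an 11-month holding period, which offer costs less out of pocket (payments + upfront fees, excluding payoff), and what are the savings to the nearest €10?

Offer Y by €1,500

Offer X: monthly rate = 11.5%/12 = 0.0095833; payment = 35,000 × 0.0095833 / (1 − (1+0.0095833)^−48) = €913.12.
Offer Y: at 7.125% the monthly rate is 0.0059375, so the payment is 35,000 × 0.0059375 / (1 − 1.0059375^−48) = €840.15.
Over 11 months: Offer X costs 11 × €913.12 + €700.00 = €10,744.32; Offer Y costs 11 × €840.15 = €9,241.65.
Offer Y is cheaper by €10,744.32 − €9,241.65 = €1,502.67.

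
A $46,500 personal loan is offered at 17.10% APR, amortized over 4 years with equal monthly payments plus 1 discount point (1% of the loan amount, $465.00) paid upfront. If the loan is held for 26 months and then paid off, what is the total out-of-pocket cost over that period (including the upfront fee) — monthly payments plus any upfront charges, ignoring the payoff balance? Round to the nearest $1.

$35,413

At 17.10% the monthly rate is 0.0142500, so the payment is 46,500 × 0.0142500 / (1 − 1.0142500^−48) = $1,344.17.
Total outlay = 26 × $1,344.17 + $465.00 = $35,413.42.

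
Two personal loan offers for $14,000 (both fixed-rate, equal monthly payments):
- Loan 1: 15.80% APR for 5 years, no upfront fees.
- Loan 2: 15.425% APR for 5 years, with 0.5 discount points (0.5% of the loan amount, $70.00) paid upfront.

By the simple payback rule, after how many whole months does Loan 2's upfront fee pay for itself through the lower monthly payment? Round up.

Loan 1: at 15.80% the monthly rate is 0.0131667, so the payment is 14,000 × 0.0131667 / (1 − 1.0131667^−60) = $338.97.
Loan 2: monthly rate = 15.425%/12 = 0.0128542; payment = 14,000 × 0.0128542 / (1 − (1+0.0128542)^−60) = $336.19.
Monthly savings = $338.97 − $336.19 = $2.78.
Break-even = $70.00 / $2.78 = 25.18 → 26 months.

26 months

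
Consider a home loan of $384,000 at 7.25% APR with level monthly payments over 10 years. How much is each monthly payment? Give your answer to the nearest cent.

$4,508.20

At 7.25% the monthly rate is 0.0060417, so the payment is 384,000 × 0.0060417 / (1 − 1.0060417^−120) = $4,508.20.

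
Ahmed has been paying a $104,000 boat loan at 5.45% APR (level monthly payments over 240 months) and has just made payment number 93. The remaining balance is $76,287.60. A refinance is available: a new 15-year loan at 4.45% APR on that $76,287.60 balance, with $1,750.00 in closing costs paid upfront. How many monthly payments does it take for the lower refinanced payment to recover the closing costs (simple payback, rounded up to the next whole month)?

Current payment = 104,000 × 5.45%/12 / (1 − (1+0.0045417)^−240) = $712.47.
Refinanced payment = 76,287.60 × 0.0037083 / (1 − (1+0.0037083)^−180) = $581.65.
Monthly savings = $712.47 − $581.65 = $130.82.
Break-even = $1,750.00 / $130.82 = 13.38 → 14 months.

14 months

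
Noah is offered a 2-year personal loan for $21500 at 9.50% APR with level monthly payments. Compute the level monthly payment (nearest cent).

$987.16

Monthly rate = 9.5%/12 = 0.0079167; payment = 21,500 × 0.0079167 / (1 − (1+0.0079167)^−24) = $987.16.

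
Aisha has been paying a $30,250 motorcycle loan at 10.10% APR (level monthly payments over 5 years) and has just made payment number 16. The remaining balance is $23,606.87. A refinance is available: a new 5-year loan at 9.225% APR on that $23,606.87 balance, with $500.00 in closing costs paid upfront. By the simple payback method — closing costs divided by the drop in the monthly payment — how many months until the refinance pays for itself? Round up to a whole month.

Current payment = 30,250 × 10.1%/12 / (1 − (1+0.0084167)^−60) = $644.21.
Refinanced payment = 23,606.87 × 0.0076875 / (1 − (1+0.0076875)^−60) = $492.62.
Monthly savings = $644.21 − $492.62 = $151.59.
Break-even = $500.00 / $151.59 = 3.30 → 4 months.

4 months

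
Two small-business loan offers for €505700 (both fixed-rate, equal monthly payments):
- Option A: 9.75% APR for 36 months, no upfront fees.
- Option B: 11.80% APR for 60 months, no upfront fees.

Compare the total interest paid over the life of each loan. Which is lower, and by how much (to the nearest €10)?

Option A by €86,580

Option A: monthly rate = 9.75%/12 = 0.0081250; payment = 505,700 × 0.0081250 / (1 − (1+0.0081250)^−36) = €16,258.23.
Total interest on Option A = 36 × €16,258.23 − €505,700 = €79,596.28.
Option B: monthly rate = 11.8%/12 = 0.0098333; payment = 505,700 × 0.0098333 / (1 − (1+0.0098333)^−60) = €11,197.97.
Total interest on Option B = 60 × €11,197.97 − €505,700 = €166,178.20.
Option A is lower by €86,581.92.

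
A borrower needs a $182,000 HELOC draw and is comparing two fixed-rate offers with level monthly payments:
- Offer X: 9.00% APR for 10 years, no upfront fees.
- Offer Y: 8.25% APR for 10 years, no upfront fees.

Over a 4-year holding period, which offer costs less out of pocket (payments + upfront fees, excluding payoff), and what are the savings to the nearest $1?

Offer X: monthly rate = 9%/12 = 0.0075000; payment = 182,000 × 0.0075000 / (1 − (1+0.0075000)^−120) = $2,305.50.
Offer Y: at 8.25% the monthly rate is 0.0068750, so the payment is 182,000 × 0.0068750 / (1 − 1.0068750^−120) = $2,232.28.
Over 48 months: Offer X costs 48 × $2,305.50 = $110,664.00; Offer Y costs 48 × $2,232.28 = $107,149.44.
Offer Y is cheaper by $110,664.00 − $107,149.44 = $3,514.56.

Offer Y by $3,515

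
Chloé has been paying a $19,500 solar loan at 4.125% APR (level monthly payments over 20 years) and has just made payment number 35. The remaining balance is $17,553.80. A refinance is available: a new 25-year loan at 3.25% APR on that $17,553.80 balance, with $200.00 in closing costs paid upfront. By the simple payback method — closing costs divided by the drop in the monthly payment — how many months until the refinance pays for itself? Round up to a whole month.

Current payment = 19,500 × 4.125%/12 / (1 − (1+0.0034375)^−240) = $119.45.
Refinanced payment = 17,553.80 × 0.0027083 / (1 − (1+0.0027083)^−300) = $85.54.
Monthly savings = $119.45 − $85.54 = $33.91.
Break-even = $200.00 / $33.91 = 5.90 → 6 months.

6 months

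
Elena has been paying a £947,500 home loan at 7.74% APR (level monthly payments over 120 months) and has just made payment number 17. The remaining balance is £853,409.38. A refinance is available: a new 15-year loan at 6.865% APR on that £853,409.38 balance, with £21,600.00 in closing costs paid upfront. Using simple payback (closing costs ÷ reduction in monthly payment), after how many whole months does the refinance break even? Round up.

6 months

Current payment = 947,500 × 7.74%/12 / (1 − (1+0.0064500)^−120) = £11,366.03.
Refinanced payment = 853,409.38 × 0.0057208 / (1 − (1+0.0057208)^−180) = £7,606.42.
Monthly savings = £11,366.03 − £7,606.42 = £3,759.61.
Break-even = £21,600.00 / £3,759.61 = 5.75 → 6 months.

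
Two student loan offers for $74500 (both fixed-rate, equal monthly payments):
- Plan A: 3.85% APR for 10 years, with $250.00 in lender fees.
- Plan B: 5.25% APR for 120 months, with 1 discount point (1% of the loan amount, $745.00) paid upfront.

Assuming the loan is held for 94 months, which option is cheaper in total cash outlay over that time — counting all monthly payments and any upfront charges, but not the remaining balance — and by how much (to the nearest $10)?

Plan A by $5,230

Plan A: monthly rate = 3.85%/12 = 0.0032083; payment = 74,500 × 0.0032083 / (1 − (1+0.0032083)^−120) = $748.98.
Plan B: monthly rate = 5.25%/12 = 0.0043750; payment = 74,500 × 0.0043750 / (1 − (1+0.0043750)^−120) = $799.32.
Over 94 months: Plan A costs 94 × $748.98 + $250.00 = $70,654.12; Plan B costs 94 × $799.32 + $745.00 = $75,881.08.
Plan A is cheaper by $75,881.08 − $70,654.12 = $5,226.96.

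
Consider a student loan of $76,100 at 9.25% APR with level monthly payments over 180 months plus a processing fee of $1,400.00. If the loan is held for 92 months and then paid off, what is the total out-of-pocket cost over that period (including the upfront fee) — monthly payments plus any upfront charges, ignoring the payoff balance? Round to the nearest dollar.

$73,456

Monthly rate = 9.25%/12 = 0.0077083; payment = 76,100 × 0.0077083 / (1 − (1+0.0077083)^−180) = $783.22.
Total outlay = 92 × $783.22 + $1,400.00 = $73,456.24.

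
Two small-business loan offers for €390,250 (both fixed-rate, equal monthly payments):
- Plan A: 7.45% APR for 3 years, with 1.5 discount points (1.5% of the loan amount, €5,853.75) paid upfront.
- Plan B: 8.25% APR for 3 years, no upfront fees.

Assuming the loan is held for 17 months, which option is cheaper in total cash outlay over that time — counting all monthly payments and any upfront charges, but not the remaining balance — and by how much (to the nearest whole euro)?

Plan A: monthly rate = 7.45%/12 = 0.0062083; payment = 390,250 × 0.0062083 / (1 − (1+0.0062083)^−36) = €12,130.24.
Plan B: monthly rate = 8.25%/12 = 0.0068750; payment = 390,250 × 0.0068750 / (1 − (1+0.0068750)^−36) = €12,274.07.
Over 17 months: Plan A costs 17 × €12,130.24 + €5,853.75 = €212,067.83; Plan B costs 17 × €12,274.07 = €208,659.19.
Plan B is cheaper by €212,067.83 − €208,659.19 = €3,408.64.

Plan B by €3,409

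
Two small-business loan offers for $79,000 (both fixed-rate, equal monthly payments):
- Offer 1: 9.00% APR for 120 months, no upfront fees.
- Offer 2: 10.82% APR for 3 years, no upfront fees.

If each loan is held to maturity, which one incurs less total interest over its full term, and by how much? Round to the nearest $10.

Offer 2 by $27,220

Offer 1: monthly rate = 9%/12 = 0.0075000; payment = 79,000 × 0.0075000 / (1 − (1+0.0075000)^−120) = $1,000.74.
Total interest on Offer 1 = 120 × $1,000.74 − $79,000 = $41,088.80.
Offer 2: at 10.82% the monthly rate is 0.0090167, so the payment is 79,000 × 0.0090167 / (1 − 1.0090167^−36) = $2,579.63.
Total interest on Offer 2 = 36 × $2,579.63 − $79,000 = $13,866.68.
Offer 2 is lower by $27,222.12.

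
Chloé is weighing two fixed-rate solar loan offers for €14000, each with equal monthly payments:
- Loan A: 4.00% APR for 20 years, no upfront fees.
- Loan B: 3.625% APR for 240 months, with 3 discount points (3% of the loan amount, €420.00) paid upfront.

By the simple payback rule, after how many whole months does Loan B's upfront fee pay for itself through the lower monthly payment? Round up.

Loan A: at 4.00% the monthly rate is 0.0033333, so the payment is 14,000 × 0.0033333 / (1 − 1.0033333^−240) = €84.84.
Loan B: at 3.625% the monthly rate is 0.0030208, so the payment is 14,000 × 0.0030208 / (1 − 1.0030208^−240) = €82.10.
Monthly savings = €84.84 − €82.10 = €2.74.
Break-even = €420.00 / €2.74 = 153.28 → 154 months.

154 months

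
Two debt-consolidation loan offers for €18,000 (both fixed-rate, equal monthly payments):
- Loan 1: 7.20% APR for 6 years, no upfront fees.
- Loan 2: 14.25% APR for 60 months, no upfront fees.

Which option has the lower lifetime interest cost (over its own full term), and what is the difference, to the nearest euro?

Loan 1 by €3,050

Loan 1: monthly rate = 7.2%/12 = 0.0060000; payment = 18,000 × 0.0060000 / (1 − (1+0.0060000)^−72) = €308.61.
Total interest on Loan 1 = 72 × €308.61 − €18,000 = €4,219.92.
Loan 2: at 14.25% the monthly rate is 0.0118750, so the payment is 18,000 × 0.0118750 / (1 − 1.0118750^−60) = €421.17.
Total interest on Loan 2 = 60 × €421.17 − €18,000 = €7,270.20.
Loan 1 is lower by €3,050.28.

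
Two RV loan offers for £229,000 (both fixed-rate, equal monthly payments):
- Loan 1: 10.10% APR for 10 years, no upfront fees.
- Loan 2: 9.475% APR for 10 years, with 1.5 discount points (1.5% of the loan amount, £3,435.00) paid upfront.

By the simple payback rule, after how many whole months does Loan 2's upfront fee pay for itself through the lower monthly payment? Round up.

Loan 1: monthly rate = 10.1%/12 = 0.0084167; payment = 229,000 × 0.0084167 / (1 − (1+0.0084167)^−120) = £3,038.95.
Loan 2: at 9.475% the monthly rate is 0.0078958, so the payment is 229,000 × 0.0078958 / (1 − 1.0078958^−120) = £2,960.07.
Monthly savings = £3,038.95 − £2,960.07 = £78.88.
Break-even = £3,435.00 / £78.88 = 43.55 → 44 months.

44 months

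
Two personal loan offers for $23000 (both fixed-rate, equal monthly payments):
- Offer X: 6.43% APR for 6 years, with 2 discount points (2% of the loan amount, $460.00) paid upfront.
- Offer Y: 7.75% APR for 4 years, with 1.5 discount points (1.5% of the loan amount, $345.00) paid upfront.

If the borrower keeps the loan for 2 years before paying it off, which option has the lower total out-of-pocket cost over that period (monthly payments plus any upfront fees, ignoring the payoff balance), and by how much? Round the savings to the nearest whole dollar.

Offer X: monthly rate = 6.43%/12 = 0.0053583; payment = 23,000 × 0.0053583 / (1 − (1+0.0053583)^−72) = $385.86.
Offer Y: at 7.75% the monthly rate is 0.0064583, so the payment is 23,000 × 0.0064583 / (1 − 1.0064583^−48) = $558.80.
Over 24 months: Offer X costs 24 × $385.86 + $460.00 = $9,720.64; Offer Y costs 24 × $558.80 + $345.00 = $13,756.20.
Offer X is cheaper by $13,756.20 − $9,720.64 = $4,035.56.

Offer X by $4,036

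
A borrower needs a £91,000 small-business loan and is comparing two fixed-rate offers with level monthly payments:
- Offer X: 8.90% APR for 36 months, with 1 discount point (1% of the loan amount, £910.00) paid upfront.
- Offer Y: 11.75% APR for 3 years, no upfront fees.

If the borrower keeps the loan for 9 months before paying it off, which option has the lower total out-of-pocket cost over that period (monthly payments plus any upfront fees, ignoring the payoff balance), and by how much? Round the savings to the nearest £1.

Offer X: monthly rate = 8.9%/12 = 0.0074167; payment = 91,000 × 0.0074167 / (1 − (1+0.0074167)^−36) = £2,889.54.
Offer Y: monthly rate = 11.75%/12 = 0.0097917; payment = 91,000 × 0.0097917 / (1 − (1+0.0097917)^−36) = £3,011.65.
Over 9 months: Offer X costs 9 × £2,889.54 + £910.00 = £26,915.86; Offer Y costs 9 × £3,011.65 = £27,104.85.
Offer X is cheaper by £27,104.85 − £26,915.86 = £188.99.

Offer X by £189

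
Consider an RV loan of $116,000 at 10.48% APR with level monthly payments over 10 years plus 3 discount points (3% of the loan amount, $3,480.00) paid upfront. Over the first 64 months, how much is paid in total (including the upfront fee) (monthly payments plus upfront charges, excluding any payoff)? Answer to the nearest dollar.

Monthly rate = 10.48%/12 = 0.0087333; payment = 116,000 × 0.0087333 / (1 − (1+0.0087333)^−120) = $1,563.95.
Total outlay = 64 × $1,563.95 + $3,480.00 = $103,572.80.

$103,573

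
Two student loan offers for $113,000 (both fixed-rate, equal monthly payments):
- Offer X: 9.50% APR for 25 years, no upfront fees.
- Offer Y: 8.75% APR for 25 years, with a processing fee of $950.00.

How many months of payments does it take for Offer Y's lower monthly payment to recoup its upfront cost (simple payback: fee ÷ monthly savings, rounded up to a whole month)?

17 months

Offer X: monthly rate = 9.5%/12 = 0.0079167; payment = 113,000 × 0.0079167 / (1 − (1+0.0079167)^−300) = $987.28.
Offer Y: monthly rate = 8.75%/12 = 0.0072917; payment = 113,000 × 0.0072917 / (1 − (1+0.0072917)^−300) = $929.02.
Monthly savings = $987.28 − $929.02 = $58.26.
Break-even = $950.00 / $58.26 = 16.31 → 17 months.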